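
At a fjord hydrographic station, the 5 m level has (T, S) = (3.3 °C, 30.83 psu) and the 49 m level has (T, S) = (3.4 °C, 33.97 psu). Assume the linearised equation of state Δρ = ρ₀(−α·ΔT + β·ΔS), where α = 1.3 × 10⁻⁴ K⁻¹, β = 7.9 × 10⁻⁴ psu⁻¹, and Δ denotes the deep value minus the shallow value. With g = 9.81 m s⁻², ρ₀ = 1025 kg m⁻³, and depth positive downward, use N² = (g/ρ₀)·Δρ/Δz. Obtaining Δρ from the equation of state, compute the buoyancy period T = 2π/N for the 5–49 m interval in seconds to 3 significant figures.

ΔT = +0.1 K, ΔS = +3.14 psu (deep − shallow).
Δρ/ρ₀ = −αΔT + βΔS = -1.30 × 10⁻⁵ + 2.4806 × 10⁻³ = 2.4676 × 10⁻³, so Δρ ≈ 2.529 kg m⁻³.
N² = (g/ρ₀)·Δρ/Δz = g·(Δρ/ρ₀)/Δz = 9.81 × 2.4676 × 10⁻³ / 44 = 5.5016 × 10⁻⁴ s⁻².
N = √(5.5016 × 10⁻⁴) = 0.023455 rad s⁻¹ → T = 2π/N = 267.88 s ≈ 268 s.

268 s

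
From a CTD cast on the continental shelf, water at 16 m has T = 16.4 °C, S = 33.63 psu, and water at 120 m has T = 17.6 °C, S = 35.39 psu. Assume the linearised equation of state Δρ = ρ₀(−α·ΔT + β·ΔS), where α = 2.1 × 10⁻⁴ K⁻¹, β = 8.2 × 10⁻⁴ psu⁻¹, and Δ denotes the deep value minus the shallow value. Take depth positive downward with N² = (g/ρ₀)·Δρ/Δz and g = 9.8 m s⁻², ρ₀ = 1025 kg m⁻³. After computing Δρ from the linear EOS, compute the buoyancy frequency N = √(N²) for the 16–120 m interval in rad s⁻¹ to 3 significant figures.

ΔT = +1.2 K, ΔS = +1.76 psu (deep − shallow).
Δρ/ρ₀ = −αΔT + βΔS = -2.52 × 10⁻⁴ + 1.4432 × 10⁻³ = 1.1912 × 10⁻³, so Δρ ≈ 1.221 kg m⁻³.
N² = (g/ρ₀)·Δρ/Δz = g·(Δρ/ρ₀)/Δz = 9.8 × 1.1912 × 10⁻³ / 104 = 1.1225 × 10⁻⁴ s⁻².
N = √(1.1225 × 10⁻⁴) = 0.010595 rad s⁻¹ ≈ 0.0106 rad s⁻¹.

0.0106 rad s⁻¹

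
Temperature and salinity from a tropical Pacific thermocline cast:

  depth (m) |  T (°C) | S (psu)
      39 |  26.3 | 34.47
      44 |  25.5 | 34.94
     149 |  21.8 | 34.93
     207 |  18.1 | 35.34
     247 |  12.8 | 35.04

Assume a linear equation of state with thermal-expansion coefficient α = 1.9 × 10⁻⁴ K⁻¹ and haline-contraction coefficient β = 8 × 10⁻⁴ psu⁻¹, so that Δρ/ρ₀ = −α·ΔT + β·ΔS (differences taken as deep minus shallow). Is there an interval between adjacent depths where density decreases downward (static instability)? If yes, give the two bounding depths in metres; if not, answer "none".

Evaluate Δρ/ρ₀ = −αΔT + βΔS across each adjacent pair:
  39–44 m: −αΔT+βΔS = −(1.9 × 10⁻⁴)(-0.8)+(8 × 10⁻⁴)(+0.47) = 5.3 × 10⁻⁴ → stable
  44–149 m: −αΔT+βΔS = −(1.9 × 10⁻⁴)(-3.7)+(8 × 10⁻⁴)(-0.01) = 7.0 × 10⁻⁴ → stable
  149–207 m: −αΔT+βΔS = −(1.9 × 10⁻⁴)(-3.7)+(8 × 10⁻⁴)(+0.41) = 1.0 × 10⁻³ → stable
  207–247 m: −αΔT+βΔS = −(1.9 × 10⁻⁴)(-5.3)+(8 × 10⁻⁴)(-0.30) = 7.7 × 10⁻⁴ → stable
Every interval has Δρ > 0: the column is stably stratified throughout.

none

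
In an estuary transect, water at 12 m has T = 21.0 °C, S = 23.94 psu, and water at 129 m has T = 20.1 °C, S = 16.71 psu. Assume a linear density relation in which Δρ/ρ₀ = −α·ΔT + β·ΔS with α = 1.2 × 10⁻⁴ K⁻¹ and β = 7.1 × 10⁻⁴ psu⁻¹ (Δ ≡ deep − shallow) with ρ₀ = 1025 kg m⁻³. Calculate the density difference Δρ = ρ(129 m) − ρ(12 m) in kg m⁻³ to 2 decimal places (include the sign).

-5.15 kg m⁻³

ΔT = -0.9 K, ΔS = -7.23 psu (deep − shallow).
Δρ/ρ₀ = −(1.2 × 10⁻⁴)(-0.9) + (7.1 × 10⁻⁴)(-7.23) = -5.0253 × 10⁻³.
Δρ = 1025 × (-5.0253 × 10⁻³) = -5.15 kg m⁻³.
Negative Δρ: lighter below, statically unstable.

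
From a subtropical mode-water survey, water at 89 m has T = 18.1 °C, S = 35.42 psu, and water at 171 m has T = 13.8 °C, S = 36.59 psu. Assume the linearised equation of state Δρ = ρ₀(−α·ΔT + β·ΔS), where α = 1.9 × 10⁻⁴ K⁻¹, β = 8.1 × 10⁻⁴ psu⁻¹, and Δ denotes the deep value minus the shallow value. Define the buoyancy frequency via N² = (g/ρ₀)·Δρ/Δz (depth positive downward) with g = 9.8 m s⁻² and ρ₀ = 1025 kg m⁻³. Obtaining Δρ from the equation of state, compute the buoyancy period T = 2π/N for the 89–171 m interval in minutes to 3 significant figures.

ΔT = -4.3 K, ΔS = +1.17 psu (deep − shallow).
Δρ/ρ₀ = −αΔT + βΔS = 8.17 × 10⁻⁴ + 9.477 × 10⁻⁴ = 1.7647 × 10⁻³, so Δρ ≈ 1.809 kg m⁻³.
N² = (g/ρ₀)·Δρ/Δz = g·(Δρ/ρ₀)/Δz = 9.8 × 1.7647 × 10⁻³ / 82 = 2.1090 × 10⁻⁴ s⁻².
N = √(2.1090 × 10⁻⁴) = 0.014522 rad s⁻¹ → T = 2π/N = 432.67 s = 7.2112 min ≈ 7.21 min.

7.21 min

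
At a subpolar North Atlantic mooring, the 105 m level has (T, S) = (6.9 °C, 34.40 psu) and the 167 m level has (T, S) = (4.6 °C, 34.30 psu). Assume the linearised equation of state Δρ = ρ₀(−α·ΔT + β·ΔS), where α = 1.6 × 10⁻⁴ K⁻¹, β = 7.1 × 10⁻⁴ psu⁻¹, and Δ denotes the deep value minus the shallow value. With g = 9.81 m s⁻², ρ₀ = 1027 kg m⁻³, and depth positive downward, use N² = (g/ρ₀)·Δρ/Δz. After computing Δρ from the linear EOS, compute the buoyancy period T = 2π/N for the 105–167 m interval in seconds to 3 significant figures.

ΔT = -2.3 K, ΔS = -0.10 psu (deep − shallow).
Δρ/ρ₀ = −αΔT + βΔS = 3.68 × 10⁻⁴ − 7.10 × 10⁻⁵ = 2.97 × 10⁻⁴, so Δρ ≈ 0.3050 kg m⁻³.
N² = (g/ρ₀)·Δρ/Δz = g·(Δρ/ρ₀)/Δz = 9.81 × 2.97 × 10⁻⁴ / 62 = 4.6993 × 10⁻⁵ s⁻².
N = √(4.6993 × 10⁻⁵) = 6.8551 × 10⁻³ rad s⁻¹ → T = 2π/N = 916.57 s ≈ 917 s.

917 s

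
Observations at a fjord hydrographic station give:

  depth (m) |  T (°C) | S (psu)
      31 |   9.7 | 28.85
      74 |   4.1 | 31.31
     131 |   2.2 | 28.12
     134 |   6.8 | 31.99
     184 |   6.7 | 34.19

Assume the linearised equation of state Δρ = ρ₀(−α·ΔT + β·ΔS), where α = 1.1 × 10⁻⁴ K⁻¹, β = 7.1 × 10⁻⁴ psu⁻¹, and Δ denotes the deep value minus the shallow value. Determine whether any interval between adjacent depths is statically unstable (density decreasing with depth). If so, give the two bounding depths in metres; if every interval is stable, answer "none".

Evaluate Δρ/ρ₀ = −αΔT + βΔS across each adjacent pair:
  31–74 m: −αΔT+βΔS = −(1.1 × 10⁻⁴)(-5.6)+(7.1 × 10⁻⁴)(+2.46) = 2.4 × 10⁻³ → stable
  74–131 m: −αΔT+βΔS = −(1.1 × 10⁻⁴)(-1.9)+(7.1 × 10⁻⁴)(-3.19) = -2.1 × 10⁻³ → UNSTABLE
  131–134 m: −αΔT+βΔS = −(1.1 × 10⁻⁴)(+4.6)+(7.1 × 10⁻⁴)(+3.87) = 2.2 × 10⁻³ → stable
  134–184 m: −αΔT+βΔS = −(1.1 × 10⁻⁴)(-0.1)+(7.1 × 10⁻⁴)(+2.20) = 1.6 × 10⁻³ → stable
The 74–131 m interval has Δρ < 0: lighter water underlies denser water.

74–131 m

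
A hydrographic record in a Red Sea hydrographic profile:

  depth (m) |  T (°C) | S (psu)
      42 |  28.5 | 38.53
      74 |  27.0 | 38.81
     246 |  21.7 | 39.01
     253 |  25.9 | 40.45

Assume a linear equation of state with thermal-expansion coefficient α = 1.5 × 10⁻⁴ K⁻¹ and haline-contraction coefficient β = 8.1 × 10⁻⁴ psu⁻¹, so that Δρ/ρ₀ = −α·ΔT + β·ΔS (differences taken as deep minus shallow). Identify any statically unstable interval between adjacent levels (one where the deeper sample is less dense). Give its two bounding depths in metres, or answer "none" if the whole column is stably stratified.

none

Evaluate Δρ/ρ₀ = −αΔT + βΔS across each adjacent pair:
  42–74 m: −αΔT+βΔS = −(1.5 × 10⁻⁴)(-1.5)+(8.1 × 10⁻⁴)(+0.28) = 4.5 × 10⁻⁴ → stable
  74–246 m: −αΔT+βΔS = −(1.5 × 10⁻⁴)(-5.3)+(8.1 × 10⁻⁴)(+0.20) = 9.6 × 10⁻⁴ → stable
  246–253 m: −αΔT+βΔS = −(1.5 × 10⁻⁴)(+4.2)+(8.1 × 10⁻⁴)(+1.44) = 5.4 × 10⁻⁴ → stable
Every interval has Δρ > 0: the column is stably stratified throughout.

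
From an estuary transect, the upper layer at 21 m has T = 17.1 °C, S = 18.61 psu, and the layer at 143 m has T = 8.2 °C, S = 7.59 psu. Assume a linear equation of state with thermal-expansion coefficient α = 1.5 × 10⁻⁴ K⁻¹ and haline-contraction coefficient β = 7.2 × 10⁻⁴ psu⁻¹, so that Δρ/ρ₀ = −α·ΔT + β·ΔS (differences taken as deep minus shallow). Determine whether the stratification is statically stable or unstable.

unstable

ΔT = 8.2 − 17.1 = -8.9 K and ΔS = 7.59 − 18.61 = -11.02 psu (deep − shallow).
−αΔT = 1.335 × 10⁻³; βΔS = -7.9344 × 10⁻³; sum Δρ/ρ₀ = -6.5994 × 10⁻³.
Δρ/ρ₀ < 0, so Δρ < 0: deeper water is lighter → statically unstable; the column would overturn.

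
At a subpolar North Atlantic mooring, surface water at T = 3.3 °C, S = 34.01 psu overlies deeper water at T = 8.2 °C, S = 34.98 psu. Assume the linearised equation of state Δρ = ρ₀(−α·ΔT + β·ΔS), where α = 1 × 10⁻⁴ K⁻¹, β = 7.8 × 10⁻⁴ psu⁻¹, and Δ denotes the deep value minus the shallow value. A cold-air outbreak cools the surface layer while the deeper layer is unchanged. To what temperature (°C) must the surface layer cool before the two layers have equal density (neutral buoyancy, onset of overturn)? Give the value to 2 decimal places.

0.63 °C

Neutral buoyancy requires Δρ = 0, i.e. −α(T_deep − T_surf′) + β(S_deep − S_surf) = 0.
T_surf′ = T_deep − (β/α)·ΔS = 8.2 − (7.8 × 10⁻⁴/1 × 10⁻⁴)·(+0.97) = 0.6340 °C.
Cooling required: 3.3 − (0.6340) = 2.6660 °C.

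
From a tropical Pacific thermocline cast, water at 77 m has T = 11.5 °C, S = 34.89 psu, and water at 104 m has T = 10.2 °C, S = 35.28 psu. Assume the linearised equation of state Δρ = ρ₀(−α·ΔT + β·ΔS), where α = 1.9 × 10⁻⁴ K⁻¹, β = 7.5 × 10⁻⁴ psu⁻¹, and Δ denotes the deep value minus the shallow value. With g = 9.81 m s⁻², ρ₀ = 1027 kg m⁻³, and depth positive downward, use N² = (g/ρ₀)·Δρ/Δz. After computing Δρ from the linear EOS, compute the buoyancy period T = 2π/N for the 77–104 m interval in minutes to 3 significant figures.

ΔT = -1.3 K, ΔS = +0.39 psu (deep − shallow).
Δρ/ρ₀ = −αΔT + βΔS = 2.47 × 10⁻⁴ + 2.925 × 10⁻⁴ = 5.395 × 10⁻⁴, so Δρ ≈ 0.5541 kg m⁻³.
N² = (g/ρ₀)·Δρ/Δz = g·(Δρ/ρ₀)/Δz = 9.81 × 5.395 × 10⁻⁴ / 27 = 1.9602 × 10⁻⁴ s⁻².
N = √(1.9602 × 10⁻⁴) = 0.014001 rad s⁻¹ → T = 2π/N = 448.77 s = 7.4795 min ≈ 7.48 min.

7.48 min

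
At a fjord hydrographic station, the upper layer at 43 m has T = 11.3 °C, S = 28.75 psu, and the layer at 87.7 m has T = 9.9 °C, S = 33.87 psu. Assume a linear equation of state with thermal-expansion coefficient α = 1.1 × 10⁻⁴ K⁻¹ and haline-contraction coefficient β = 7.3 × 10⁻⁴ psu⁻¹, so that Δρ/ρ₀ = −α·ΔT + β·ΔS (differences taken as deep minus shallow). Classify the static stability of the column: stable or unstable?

stable

ΔT = 9.9 − 11.3 = -1.4 K and ΔS = 33.87 − 28.75 = +5.12 psu (deep − shallow).
−αΔT = 1.54 × 10⁻⁴; βΔS = 3.7376 × 10⁻³; sum Δρ/ρ₀ = 3.8916 × 10⁻³.
Δρ/ρ₀ > 0, so Δρ > 0: deeper water is denser → statically stable.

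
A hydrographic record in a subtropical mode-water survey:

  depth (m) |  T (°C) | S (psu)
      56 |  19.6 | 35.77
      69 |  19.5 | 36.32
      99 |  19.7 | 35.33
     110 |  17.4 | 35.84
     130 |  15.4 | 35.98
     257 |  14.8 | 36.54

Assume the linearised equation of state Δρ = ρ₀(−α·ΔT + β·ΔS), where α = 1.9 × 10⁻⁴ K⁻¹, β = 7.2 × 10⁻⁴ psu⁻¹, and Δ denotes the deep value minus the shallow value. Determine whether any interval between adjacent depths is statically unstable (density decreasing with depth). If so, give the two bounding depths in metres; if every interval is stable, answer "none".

Evaluate Δρ/ρ₀ = −αΔT + βΔS across each adjacent pair:
  56–69 m: −αΔT+βΔS = −(1.9 × 10⁻⁴)(-0.1)+(7.2 × 10⁻⁴)(+0.55) = 4.2 × 10⁻⁴ → stable
  69–99 m: −αΔT+βΔS = −(1.9 × 10⁻⁴)(+0.2)+(7.2 × 10⁻⁴)(-0.99) = -7.5 × 10⁻⁴ → UNSTABLE
  99–110 m: −αΔT+βΔS = −(1.9 × 10⁻⁴)(-2.3)+(7.2 × 10⁻⁴)(+0.51) = 8.0 × 10⁻⁴ → stable
  110–130 m: −αΔT+βΔS = −(1.9 × 10⁻⁴)(-2.0)+(7.2 × 10⁻⁴)(+0.14) = 4.8 × 10⁻⁴ → stable
  130–257 m: −αΔT+βΔS = −(1.9 × 10⁻⁴)(-0.6)+(7.2 × 10⁻⁴)(+0.56) = 5.2 × 10⁻⁴ → stable
The 69–99 m interval has Δρ < 0: lighter water underlies denser water.

69–99 m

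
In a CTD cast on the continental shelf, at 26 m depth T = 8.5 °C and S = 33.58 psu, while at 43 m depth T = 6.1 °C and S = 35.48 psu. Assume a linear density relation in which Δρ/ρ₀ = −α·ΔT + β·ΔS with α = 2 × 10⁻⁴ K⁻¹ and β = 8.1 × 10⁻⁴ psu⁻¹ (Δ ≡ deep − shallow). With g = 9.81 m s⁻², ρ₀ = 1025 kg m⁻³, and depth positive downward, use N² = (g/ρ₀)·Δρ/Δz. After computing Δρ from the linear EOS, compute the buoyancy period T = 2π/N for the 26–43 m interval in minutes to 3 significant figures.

3.07 min

ΔT = -2.4 K, ΔS = +1.90 psu (deep − shallow).
Δρ/ρ₀ = −αΔT + βΔS = 4.80 × 10⁻⁴ + 1.539 × 10⁻³ = 2.019 × 10⁻³, so Δρ ≈ 2.069 kg m⁻³.
N² = (g/ρ₀)·Δρ/Δz = g·(Δρ/ρ₀)/Δz = 9.81 × 2.019 × 10⁻³ / 17 = 1.1651 × 10⁻³ s⁻².
N = √(1.1651 × 10⁻³) = 0.034134 rad s⁻¹ → T = 2π/N = 184.07 s = 3.0678 min ≈ 3.07 min.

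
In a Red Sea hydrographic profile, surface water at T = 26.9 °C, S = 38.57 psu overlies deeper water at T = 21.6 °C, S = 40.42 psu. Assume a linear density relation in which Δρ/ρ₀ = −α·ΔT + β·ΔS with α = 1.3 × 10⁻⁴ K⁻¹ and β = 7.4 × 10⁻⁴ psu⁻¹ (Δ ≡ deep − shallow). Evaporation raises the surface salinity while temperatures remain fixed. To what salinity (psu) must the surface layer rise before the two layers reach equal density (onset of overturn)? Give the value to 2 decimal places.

41.35 psu

Neutral buoyancy requires −α(T_deep − T_surf) + β(S_deep − S_surf′) = 0.
S_surf′ = S_deep − (α/β)·ΔT = 40.42 − (1.3 × 10⁻⁴/7.4 × 10⁻⁴)·(-5.3) = 41.3511 psu.
Increase required: 41.3511 − 38.57 = 2.7811 psu.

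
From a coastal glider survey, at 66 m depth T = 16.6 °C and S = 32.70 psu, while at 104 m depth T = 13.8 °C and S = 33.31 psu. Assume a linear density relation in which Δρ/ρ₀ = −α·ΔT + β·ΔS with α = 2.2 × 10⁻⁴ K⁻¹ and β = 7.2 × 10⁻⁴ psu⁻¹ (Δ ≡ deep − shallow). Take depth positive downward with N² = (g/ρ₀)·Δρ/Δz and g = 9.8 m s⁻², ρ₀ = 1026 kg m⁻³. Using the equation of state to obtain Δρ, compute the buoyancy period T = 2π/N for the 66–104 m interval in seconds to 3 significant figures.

ΔT = -2.8 K, ΔS = +0.61 psu (deep − shallow).
Δρ/ρ₀ = −αΔT + βΔS = 6.16 × 10⁻⁴ + 4.392 × 10⁻⁴ = 1.0552 × 10⁻³, so Δρ ≈ 1.083 kg m⁻³.
N² = (g/ρ₀)·Δρ/Δz = g·(Δρ/ρ₀)/Δz = 9.8 × 1.0552 × 10⁻³ / 38 = 2.7213 × 10⁻⁴ s⁻².
N = √(2.7213 × 10⁻⁴) = 0.016496 rad s⁻¹ → T = 2π/N = 380.89 s ≈ 381 s.

381 s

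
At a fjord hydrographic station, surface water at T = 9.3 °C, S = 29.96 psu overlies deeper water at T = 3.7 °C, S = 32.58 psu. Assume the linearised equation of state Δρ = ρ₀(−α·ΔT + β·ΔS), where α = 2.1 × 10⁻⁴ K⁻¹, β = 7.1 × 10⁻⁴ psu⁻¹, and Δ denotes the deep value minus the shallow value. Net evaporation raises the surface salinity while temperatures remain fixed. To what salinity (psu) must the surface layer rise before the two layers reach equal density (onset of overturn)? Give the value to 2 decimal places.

Neutral buoyancy requires −α(T_deep − T_surf) + β(S_deep − S_surf′) = 0.
S_surf′ = S_deep − (α/β)·ΔT = 32.58 − (2.1 × 10⁻⁴/7.1 × 10⁻⁴)·(-5.6) = 34.2363 psu.
Increase required: 34.2363 − 29.96 = 4.2763 psu.

34.24 psu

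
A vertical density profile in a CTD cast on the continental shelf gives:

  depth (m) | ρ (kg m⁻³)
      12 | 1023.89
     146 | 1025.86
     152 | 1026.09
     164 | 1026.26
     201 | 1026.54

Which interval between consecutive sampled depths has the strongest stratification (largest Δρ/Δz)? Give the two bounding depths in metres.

146–152 m

Compute the density gradient over each adjacent pair:
  12–146 m: Δρ/Δz = 1.97/134 = 0.015 kg m⁻⁴
  146–152 m: Δρ/Δz = 0.23/6 = 0.038 kg m⁻⁴
  152–164 m: Δρ/Δz = 0.17/12 = 0.014 kg m⁻⁴
  164–201 m: Δρ/Δz = 0.28/37 = 7.6 × 10⁻³ kg m⁻⁴
The largest gradient is in the 146–152 m interval — the pycnocline.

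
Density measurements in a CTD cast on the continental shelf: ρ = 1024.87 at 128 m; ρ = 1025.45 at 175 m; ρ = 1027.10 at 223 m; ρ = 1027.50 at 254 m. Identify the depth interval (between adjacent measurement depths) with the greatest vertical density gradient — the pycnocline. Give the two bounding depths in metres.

Compute the density gradient over each adjacent pair:
  128–175 m: Δρ/Δz = 0.58/47 = 0.012 kg m⁻⁴
  175–223 m: Δρ/Δz = 1.65/48 = 0.034 kg m⁻⁴
  223–254 m: Δρ/Δz = 0.40/31 = 0.013 kg m⁻⁴
The largest gradient is in the 175–223 m interval — the pycnocline.

175–223 m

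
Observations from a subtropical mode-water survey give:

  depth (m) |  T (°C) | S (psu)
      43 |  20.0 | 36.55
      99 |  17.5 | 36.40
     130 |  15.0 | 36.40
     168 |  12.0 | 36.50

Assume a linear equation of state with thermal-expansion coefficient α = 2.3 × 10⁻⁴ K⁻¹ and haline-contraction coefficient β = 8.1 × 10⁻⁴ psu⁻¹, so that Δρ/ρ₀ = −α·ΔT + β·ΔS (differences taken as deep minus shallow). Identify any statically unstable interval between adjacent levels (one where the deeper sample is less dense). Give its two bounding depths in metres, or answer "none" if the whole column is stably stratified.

none

Evaluate Δρ/ρ₀ = −αΔT + βΔS across each adjacent pair:
  43–99 m: −αΔT+βΔS = −(2.3 × 10⁻⁴)(-2.5)+(8.1 × 10⁻⁴)(-0.15) = 4.5 × 10⁻⁴ → stable
  99–130 m: −αΔT+βΔS = −(2.3 × 10⁻⁴)(-2.5)+(8.1 × 10⁻⁴)(+0.00) = 5.7 × 10⁻⁴ → stable
  130–168 m: −αΔT+βΔS = −(2.3 × 10⁻⁴)(-3.0)+(8.1 × 10⁻⁴)(+0.10) = 7.7 × 10⁻⁴ → stable
Every interval has Δρ > 0: the column is stably stratified throughout.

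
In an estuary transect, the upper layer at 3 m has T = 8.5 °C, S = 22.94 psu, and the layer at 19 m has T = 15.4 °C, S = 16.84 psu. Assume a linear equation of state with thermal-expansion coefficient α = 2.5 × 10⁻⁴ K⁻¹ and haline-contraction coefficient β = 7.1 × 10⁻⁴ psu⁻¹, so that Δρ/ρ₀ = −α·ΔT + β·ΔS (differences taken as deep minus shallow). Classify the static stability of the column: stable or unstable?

ΔT = 15.4 − 8.5 = +6.9 K and ΔS = 16.84 − 22.94 = -6.10 psu (deep − shallow).
−αΔT = -1.725 × 10⁻³; βΔS = -4.331 × 10⁻³; sum Δρ/ρ₀ = -6.056 × 10⁻³.
Δρ/ρ₀ < 0, so Δρ < 0: deeper water is lighter → statically unstable; the column would overturn.

unstable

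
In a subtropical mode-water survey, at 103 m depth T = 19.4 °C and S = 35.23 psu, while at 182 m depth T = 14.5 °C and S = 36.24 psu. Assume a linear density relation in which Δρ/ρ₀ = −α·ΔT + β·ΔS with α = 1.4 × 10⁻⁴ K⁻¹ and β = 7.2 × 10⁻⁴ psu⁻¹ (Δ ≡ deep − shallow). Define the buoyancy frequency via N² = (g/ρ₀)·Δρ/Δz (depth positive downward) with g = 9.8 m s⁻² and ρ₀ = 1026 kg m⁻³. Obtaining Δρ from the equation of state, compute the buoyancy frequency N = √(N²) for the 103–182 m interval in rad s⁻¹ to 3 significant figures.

0.0132 rad s⁻¹

ΔT = -4.9 K, ΔS = +1.01 psu (deep − shallow).
Δρ/ρ₀ = −αΔT + βΔS = 6.86 × 10⁻⁴ + 7.272 × 10⁻⁴ = 1.4132 × 10⁻³, so Δρ ≈ 1.450 kg m⁻³.
N² = (g/ρ₀)·Δρ/Δz = g·(Δρ/ρ₀)/Δz = 9.8 × 1.4132 × 10⁻³ / 79 = 1.7531 × 10⁻⁴ s⁻².
N = √(1.7531 × 10⁻⁴) = 0.013240 rad s⁻¹ ≈ 0.0132 rad s⁻¹.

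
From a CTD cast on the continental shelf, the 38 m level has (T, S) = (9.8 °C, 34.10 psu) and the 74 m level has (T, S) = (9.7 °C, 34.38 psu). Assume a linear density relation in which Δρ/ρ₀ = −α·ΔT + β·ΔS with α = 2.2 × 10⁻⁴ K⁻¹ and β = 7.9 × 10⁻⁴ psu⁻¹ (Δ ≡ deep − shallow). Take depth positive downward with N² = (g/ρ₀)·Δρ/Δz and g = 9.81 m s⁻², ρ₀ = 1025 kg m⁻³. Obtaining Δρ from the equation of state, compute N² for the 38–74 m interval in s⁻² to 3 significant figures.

ΔT = -0.1 K, ΔS = +0.28 psu (deep − shallow).
Δρ/ρ₀ = −αΔT + βΔS = 2.20 × 10⁻⁵ + 2.212 × 10⁻⁴ = 2.432 × 10⁻⁴, so Δρ ≈ 0.2493 kg m⁻³.
N² = (g/ρ₀)·Δρ/Δz = g·(Δρ/ρ₀)/Δz = 9.81 × 2.432 × 10⁻⁴ / 36 = 6.6272 × 10⁻⁵ s⁻² ≈ 6.63 × 10⁻⁵ s⁻².

6.63 × 10⁻⁵ s⁻²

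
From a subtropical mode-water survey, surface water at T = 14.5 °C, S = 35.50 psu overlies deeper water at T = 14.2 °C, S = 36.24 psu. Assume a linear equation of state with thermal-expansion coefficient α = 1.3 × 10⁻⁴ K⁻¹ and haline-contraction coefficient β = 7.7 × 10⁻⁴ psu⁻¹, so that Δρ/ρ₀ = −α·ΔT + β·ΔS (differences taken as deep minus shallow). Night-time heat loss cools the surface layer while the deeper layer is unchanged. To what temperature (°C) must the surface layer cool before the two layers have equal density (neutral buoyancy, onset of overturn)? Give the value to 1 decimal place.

9.8 °C

Neutral buoyancy requires Δρ = 0, i.e. −α(T_deep − T_surf′) + β(S_deep − S_surf) = 0.
T_surf′ = T_deep − (β/α)·ΔS = 14.2 − (7.7 × 10⁻⁴/1.3 × 10⁻⁴)·(+0.74) = 9.817 °C.
Cooling required: 14.5 − (9.817) = 4.683 °C.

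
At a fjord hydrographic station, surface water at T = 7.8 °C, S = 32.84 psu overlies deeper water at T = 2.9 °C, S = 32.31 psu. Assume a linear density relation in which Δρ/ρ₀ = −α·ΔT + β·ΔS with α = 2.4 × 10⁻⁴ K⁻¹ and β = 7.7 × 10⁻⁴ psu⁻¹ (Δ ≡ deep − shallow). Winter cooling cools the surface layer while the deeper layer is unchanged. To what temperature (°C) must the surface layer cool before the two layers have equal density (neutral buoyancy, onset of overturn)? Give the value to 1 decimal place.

Neutral buoyancy requires Δρ = 0, i.e. −α(T_deep − T_surf′) + β(S_deep − S_surf) = 0.
T_surf′ = T_deep − (β/α)·ΔS = 2.9 − (7.7 × 10⁻⁴/2.4 × 10⁻⁴)·(-0.53) = 4.600 °C.
Cooling required: 7.8 − (4.600) = 3.200 °C.

4.6 °C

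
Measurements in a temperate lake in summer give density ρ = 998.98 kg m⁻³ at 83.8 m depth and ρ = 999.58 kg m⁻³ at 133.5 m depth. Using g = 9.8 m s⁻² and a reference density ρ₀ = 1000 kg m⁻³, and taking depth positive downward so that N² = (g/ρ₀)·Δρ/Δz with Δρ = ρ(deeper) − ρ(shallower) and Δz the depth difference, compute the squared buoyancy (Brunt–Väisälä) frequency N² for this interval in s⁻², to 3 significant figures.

1.18 × 10⁻⁴ s⁻²

Δρ = 999.58 − 998.98 = 0.60 kg m⁻³ over Δz = 133.5 − 83.8 = 49.7 m.
N² = (9.8/1000) × (0.60/49.7) = 1.1831 × 10⁻⁴ s⁻² ≈ 1.18 × 10⁻⁴ s⁻².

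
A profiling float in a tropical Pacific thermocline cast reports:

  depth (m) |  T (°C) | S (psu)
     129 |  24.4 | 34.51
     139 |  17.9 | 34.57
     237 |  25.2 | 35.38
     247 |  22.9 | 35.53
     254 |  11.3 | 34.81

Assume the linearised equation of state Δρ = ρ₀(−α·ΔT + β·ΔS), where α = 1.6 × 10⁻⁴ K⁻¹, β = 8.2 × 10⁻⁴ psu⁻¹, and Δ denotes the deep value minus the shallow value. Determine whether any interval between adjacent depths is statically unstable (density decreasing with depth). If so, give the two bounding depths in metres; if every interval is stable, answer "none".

139–237 m

Evaluate Δρ/ρ₀ = −αΔT + βΔS across each adjacent pair:
  129–139 m: −αΔT+βΔS = −(1.6 × 10⁻⁴)(-6.5)+(8.2 × 10⁻⁴)(+0.06) = 1.1 × 10⁻³ → stable
  139–237 m: −αΔT+βΔS = −(1.6 × 10⁻⁴)(+7.3)+(8.2 × 10⁻⁴)(+0.81) = -5.0 × 10⁻⁴ → UNSTABLE
  237–247 m: −αΔT+βΔS = −(1.6 × 10⁻⁴)(-2.3)+(8.2 × 10⁻⁴)(+0.15) = 4.9 × 10⁻⁴ → stable
  247–254 m: −αΔT+βΔS = −(1.6 × 10⁻⁴)(-11.6)+(8.2 × 10⁻⁴)(-0.72) = 1.3 × 10⁻³ → stable
The 139–237 m interval has Δρ < 0: lighter water underlies denser water.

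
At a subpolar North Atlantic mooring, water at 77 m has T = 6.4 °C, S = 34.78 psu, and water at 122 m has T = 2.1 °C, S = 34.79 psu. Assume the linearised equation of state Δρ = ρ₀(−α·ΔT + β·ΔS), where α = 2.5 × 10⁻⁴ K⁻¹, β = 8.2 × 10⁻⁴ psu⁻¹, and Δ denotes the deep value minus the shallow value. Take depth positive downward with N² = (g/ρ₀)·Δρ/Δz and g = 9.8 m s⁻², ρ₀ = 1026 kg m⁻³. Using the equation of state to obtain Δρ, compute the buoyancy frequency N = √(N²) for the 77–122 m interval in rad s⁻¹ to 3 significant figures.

ΔT = -4.3 K, ΔS = +0.01 psu (deep − shallow).
Δρ/ρ₀ = −αΔT + βΔS = 1.075 × 10⁻³ + 8.20 × 10⁻⁶ = 1.0832 × 10⁻³, so Δρ ≈ 1.111 kg m⁻³.
N² = (g/ρ₀)·Δρ/Δz = g·(Δρ/ρ₀)/Δz = 9.8 × 1.0832 × 10⁻³ / 45 = 2.3590 × 10⁻⁴ s⁻².
N = √(2.3590 × 10⁻⁴) = 0.015359 rad s⁻¹ ≈ 0.0154 rad s⁻¹.

0.0154 rad s⁻¹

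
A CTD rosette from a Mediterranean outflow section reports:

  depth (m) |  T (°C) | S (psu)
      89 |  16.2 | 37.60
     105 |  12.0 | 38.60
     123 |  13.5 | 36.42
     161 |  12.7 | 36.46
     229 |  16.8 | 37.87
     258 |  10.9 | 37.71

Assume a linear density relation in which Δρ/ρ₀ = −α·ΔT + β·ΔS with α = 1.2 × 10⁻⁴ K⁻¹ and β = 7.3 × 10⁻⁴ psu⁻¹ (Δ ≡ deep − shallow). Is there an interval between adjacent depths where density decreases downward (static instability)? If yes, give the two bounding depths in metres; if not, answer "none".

105–123 m

Evaluate Δρ/ρ₀ = −αΔT + βΔS across each adjacent pair:
  89–105 m: −αΔT+βΔS = −(1.2 × 10⁻⁴)(-4.2)+(7.3 × 10⁻⁴)(+1.00) = 1.2 × 10⁻³ → stable
  105–123 m: −αΔT+βΔS = −(1.2 × 10⁻⁴)(+1.5)+(7.3 × 10⁻⁴)(-2.18) = -1.8 × 10⁻³ → UNSTABLE
  123–161 m: −αΔT+βΔS = −(1.2 × 10⁻⁴)(-0.8)+(7.3 × 10⁻⁴)(+0.04) = 1.3 × 10⁻⁴ → stable
  161–229 m: −αΔT+βΔS = −(1.2 × 10⁻⁴)(+4.1)+(7.3 × 10⁻⁴)(+1.41) = 5.4 × 10⁻⁴ → stable
  229–258 m: −αΔT+βΔS = −(1.2 × 10⁻⁴)(-5.9)+(7.3 × 10⁻⁴)(-0.16) = 5.9 × 10⁻⁴ → stable
The 105–123 m interval has Δρ < 0: lighter water underlies denser water.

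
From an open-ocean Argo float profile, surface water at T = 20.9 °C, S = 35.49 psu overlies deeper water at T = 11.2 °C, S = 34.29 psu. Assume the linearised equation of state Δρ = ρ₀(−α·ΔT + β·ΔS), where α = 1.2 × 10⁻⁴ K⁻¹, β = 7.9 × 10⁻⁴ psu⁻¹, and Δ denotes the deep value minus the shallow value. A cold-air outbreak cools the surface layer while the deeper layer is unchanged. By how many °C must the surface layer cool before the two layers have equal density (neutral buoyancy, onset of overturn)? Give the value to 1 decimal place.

1.8 °C

Neutral buoyancy requires Δρ = 0, i.e. −α(T_deep − T_surf′) + β(S_deep − S_surf) = 0.
T_surf′ = T_deep − (β/α)·ΔS = 11.2 − (7.9 × 10⁻⁴/1.2 × 10⁻⁴)·(-1.20) = 19.100 °C.
Cooling required: 20.9 − (19.100) = 1.800 °C.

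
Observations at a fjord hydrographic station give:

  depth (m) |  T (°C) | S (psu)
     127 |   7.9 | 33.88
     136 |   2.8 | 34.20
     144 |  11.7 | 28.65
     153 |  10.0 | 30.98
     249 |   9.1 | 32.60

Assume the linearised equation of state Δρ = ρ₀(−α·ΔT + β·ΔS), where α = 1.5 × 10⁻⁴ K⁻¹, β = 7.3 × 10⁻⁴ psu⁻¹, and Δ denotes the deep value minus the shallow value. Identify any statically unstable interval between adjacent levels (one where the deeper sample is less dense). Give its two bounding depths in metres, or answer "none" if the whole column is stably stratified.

136–144 m

Evaluate Δρ/ρ₀ = −αΔT + βΔS across each adjacent pair:
  127–136 m: −αΔT+βΔS = −(1.5 × 10⁻⁴)(-5.1)+(7.3 × 10⁻⁴)(+0.32) = 1.0 × 10⁻³ → stable
  136–144 m: −αΔT+βΔS = −(1.5 × 10⁻⁴)(+8.9)+(7.3 × 10⁻⁴)(-5.55) = -5.4 × 10⁻³ → UNSTABLE
  144–153 m: −αΔT+βΔS = −(1.5 × 10⁻⁴)(-1.7)+(7.3 × 10⁻⁴)(+2.33) = 2.0 × 10⁻³ → stable
  153–249 m: −αΔT+βΔS = −(1.5 × 10⁻⁴)(-0.9)+(7.3 × 10⁻⁴)(+1.62) = 1.3 × 10⁻³ → stable
The 136–144 m interval has Δρ < 0: lighter water underlies denser water.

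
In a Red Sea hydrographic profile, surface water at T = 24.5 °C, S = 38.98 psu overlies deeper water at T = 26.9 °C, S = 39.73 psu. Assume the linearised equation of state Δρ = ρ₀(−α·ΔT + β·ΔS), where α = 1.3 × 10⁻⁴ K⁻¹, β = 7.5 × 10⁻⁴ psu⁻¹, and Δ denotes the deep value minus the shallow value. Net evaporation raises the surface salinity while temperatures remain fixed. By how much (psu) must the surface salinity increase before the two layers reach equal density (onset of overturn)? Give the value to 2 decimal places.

0.33 psu

Neutral buoyancy requires −α(T_deep − T_surf) + β(S_deep − S_surf′) = 0.
S_surf′ = S_deep − (α/β)·ΔT = 39.73 − (1.3 × 10⁻⁴/7.5 × 10⁻⁴)·(+2.4) = 39.3140 psu.
Increase required: 39.3140 − 38.98 = 0.3340 psu.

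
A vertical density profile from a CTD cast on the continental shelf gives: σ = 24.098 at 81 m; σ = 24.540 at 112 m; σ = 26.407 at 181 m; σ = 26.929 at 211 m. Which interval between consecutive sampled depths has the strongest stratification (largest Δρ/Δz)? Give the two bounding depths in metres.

112–181 m

Compute the density gradient over each adjacent pair:
  81–112 m: Δρ/Δz = 0.442/31 = 0.014 kg m⁻⁴
  112–181 m: Δρ/Δz = 1.867/69 = 0.027 kg m⁻⁴
  181–211 m: Δρ/Δz = 0.522/30 = 0.017 kg m⁻⁴
The largest gradient is in the 112–181 m interval — the pycnocline.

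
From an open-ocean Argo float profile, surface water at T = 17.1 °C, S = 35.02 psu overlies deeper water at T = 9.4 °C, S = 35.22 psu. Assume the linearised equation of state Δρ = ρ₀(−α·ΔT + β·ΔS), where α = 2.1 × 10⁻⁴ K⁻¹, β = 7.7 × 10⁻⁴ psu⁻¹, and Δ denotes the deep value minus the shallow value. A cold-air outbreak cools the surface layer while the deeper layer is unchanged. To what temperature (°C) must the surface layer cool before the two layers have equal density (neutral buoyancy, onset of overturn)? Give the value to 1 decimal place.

Neutral buoyancy requires Δρ = 0, i.e. −α(T_deep − T_surf′) + β(S_deep − S_surf) = 0.
T_surf′ = T_deep − (β/α)·ΔS = 9.4 − (7.7 × 10⁻⁴/2.1 × 10⁻⁴)·(+0.20) = 8.667 °C.
Cooling required: 17.1 − (8.667) = 8.433 °C.

8.7 °C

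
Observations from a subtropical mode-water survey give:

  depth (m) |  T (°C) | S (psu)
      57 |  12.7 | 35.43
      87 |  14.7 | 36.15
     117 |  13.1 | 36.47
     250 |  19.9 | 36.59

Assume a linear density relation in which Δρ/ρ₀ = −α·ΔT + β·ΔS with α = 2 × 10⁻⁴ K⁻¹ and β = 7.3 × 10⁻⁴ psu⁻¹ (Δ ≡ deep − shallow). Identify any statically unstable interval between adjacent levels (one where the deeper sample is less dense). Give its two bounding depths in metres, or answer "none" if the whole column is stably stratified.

Evaluate Δρ/ρ₀ = −αΔT + βΔS across each adjacent pair:
  57–87 m: −αΔT+βΔS = −(2 × 10⁻⁴)(+2.0)+(7.3 × 10⁻⁴)(+0.72) = 1.3 × 10⁻⁴ → stable
  87–117 m: −αΔT+βΔS = −(2 × 10⁻⁴)(-1.6)+(7.3 × 10⁻⁴)(+0.32) = 5.5 × 10⁻⁴ → stable
  117–250 m: −αΔT+βΔS = −(2 × 10⁻⁴)(+6.8)+(7.3 × 10⁻⁴)(+0.12) = -1.3 × 10⁻³ → UNSTABLE
The 117–250 m interval has Δρ < 0: lighter water underlies denser water.

117–250 m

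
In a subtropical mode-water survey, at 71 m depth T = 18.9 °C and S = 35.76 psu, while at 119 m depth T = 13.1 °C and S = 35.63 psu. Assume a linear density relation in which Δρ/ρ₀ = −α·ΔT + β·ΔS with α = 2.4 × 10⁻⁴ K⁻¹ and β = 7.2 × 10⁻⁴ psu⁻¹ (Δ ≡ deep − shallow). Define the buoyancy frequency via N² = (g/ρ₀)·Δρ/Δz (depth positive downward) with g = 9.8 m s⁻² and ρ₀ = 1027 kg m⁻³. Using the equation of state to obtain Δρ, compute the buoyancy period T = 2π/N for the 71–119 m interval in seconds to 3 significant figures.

386 s

ΔT = -5.8 K, ΔS = -0.13 psu (deep − shallow).
Δρ/ρ₀ = −αΔT + βΔS = 1.392 × 10⁻³ − 9.36 × 10⁻⁵ = 1.2984 × 10⁻³, so Δρ ≈ 1.333 kg m⁻³.
N² = (g/ρ₀)·Δρ/Δz = g·(Δρ/ρ₀)/Δz = 9.8 × 1.2984 × 10⁻³ / 48 = 2.6509 × 10⁻⁴ s⁻².
N = √(2.6509 × 10⁻⁴) = 0.016282 rad s⁻¹ → T = 2π/N = 385.90 s ≈ 386 s.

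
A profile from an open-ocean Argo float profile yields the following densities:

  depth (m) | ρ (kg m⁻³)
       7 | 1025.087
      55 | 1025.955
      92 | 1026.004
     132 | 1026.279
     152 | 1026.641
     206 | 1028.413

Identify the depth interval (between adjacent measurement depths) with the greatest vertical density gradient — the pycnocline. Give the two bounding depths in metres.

152–206 m

Compute the density gradient over each adjacent pair:
  7–55 m: Δρ/Δz = 0.868/48 = 0.018 kg m⁻⁴
  55–92 m: Δρ/Δz = 0.049/37 = 1.3 × 10⁻³ kg m⁻⁴
  92–132 m: Δρ/Δz = 0.275/40 = 6.9 × 10⁻³ kg m⁻⁴
  132–152 m: Δρ/Δz = 0.362/20 = 0.018 kg m⁻⁴
  152–206 m: Δρ/Δz = 1.772/54 = 0.033 kg m⁻⁴
The largest gradient is in the 152–206 m interval — the pycnocline.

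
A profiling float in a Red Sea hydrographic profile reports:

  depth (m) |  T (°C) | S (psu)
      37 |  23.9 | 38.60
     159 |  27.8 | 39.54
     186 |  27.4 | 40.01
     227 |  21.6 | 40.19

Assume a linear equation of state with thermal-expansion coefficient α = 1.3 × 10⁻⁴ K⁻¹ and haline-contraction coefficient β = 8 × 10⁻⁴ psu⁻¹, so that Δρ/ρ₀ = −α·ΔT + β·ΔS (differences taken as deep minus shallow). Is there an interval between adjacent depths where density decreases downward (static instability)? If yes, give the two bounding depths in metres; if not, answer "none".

none

Evaluate Δρ/ρ₀ = −αΔT + βΔS across each adjacent pair:
  37–159 m: −αΔT+βΔS = −(1.3 × 10⁻⁴)(+3.9)+(8 × 10⁻⁴)(+0.94) = 2.4 × 10⁻⁴ → stable
  159–186 m: −αΔT+βΔS = −(1.3 × 10⁻⁴)(-0.4)+(8 × 10⁻⁴)(+0.47) = 4.3 × 10⁻⁴ → stable
  186–227 m: −αΔT+βΔS = −(1.3 × 10⁻⁴)(-5.8)+(8 × 10⁻⁴)(+0.18) = 9.0 × 10⁻⁴ → stable
Every interval has Δρ > 0: the column is stably stratified throughout.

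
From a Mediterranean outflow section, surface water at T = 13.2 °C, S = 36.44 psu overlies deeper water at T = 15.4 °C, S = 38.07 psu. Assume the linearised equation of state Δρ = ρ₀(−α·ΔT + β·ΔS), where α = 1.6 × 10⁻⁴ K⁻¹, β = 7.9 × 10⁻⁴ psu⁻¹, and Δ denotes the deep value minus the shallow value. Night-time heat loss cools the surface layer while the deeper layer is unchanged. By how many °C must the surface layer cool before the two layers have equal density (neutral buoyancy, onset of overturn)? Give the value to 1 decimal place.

Neutral buoyancy requires Δρ = 0, i.e. −α(T_deep − T_surf′) + β(S_deep − S_surf) = 0.
T_surf′ = T_deep − (β/α)·ΔS = 15.4 − (7.9 × 10⁻⁴/1.6 × 10⁻⁴)·(+1.63) = 7.352 °C.
Cooling required: 13.2 − (7.352) = 5.848 °C.

5.8 °C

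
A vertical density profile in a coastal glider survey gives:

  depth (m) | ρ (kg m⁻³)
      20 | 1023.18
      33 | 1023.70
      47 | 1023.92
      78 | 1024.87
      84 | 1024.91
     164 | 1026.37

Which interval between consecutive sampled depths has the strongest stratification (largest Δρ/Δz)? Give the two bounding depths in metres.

Compute the density gradient over each adjacent pair:
  20–33 m: Δρ/Δz = 0.52/13 = 0.040 kg m⁻⁴
  33–47 m: Δρ/Δz = 0.22/14 = 0.016 kg m⁻⁴
  47–78 m: Δρ/Δz = 0.95/31 = 0.031 kg m⁻⁴
  78–84 m: Δρ/Δz = 0.04/6 = 6.7 × 10⁻³ kg m⁻⁴
  84–164 m: Δρ/Δz = 1.46/80 = 0.018 kg m⁻⁴
The largest gradient is in the 20–33 m interval — the pycnocline.

20–33 m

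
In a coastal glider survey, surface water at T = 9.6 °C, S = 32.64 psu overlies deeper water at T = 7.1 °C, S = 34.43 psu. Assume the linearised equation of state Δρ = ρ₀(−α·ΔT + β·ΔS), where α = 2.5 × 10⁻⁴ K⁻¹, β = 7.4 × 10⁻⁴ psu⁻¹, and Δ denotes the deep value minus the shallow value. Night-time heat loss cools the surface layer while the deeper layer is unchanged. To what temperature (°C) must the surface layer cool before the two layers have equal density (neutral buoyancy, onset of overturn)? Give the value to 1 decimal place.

1.8 °C

Neutral buoyancy requires Δρ = 0, i.e. −α(T_deep − T_surf′) + β(S_deep − S_surf) = 0.
T_surf′ = T_deep − (β/α)·ΔS = 7.1 − (7.4 × 10⁻⁴/2.5 × 10⁻⁴)·(+1.79) = 1.802 °C.
Cooling required: 9.6 − (1.802) = 7.798 °C.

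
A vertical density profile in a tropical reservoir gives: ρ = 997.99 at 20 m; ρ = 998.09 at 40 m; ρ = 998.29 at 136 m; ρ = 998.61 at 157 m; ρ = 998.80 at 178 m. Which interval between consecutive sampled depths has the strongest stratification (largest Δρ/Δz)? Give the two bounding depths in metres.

136–157 m

Compute the density gradient over each adjacent pair:
  20–40 m: Δρ/Δz = 0.10/20 = 5.0 × 10⁻³ kg m⁻⁴
  40–136 m: Δρ/Δz = 0.20/96 = 2.1 × 10⁻³ kg m⁻⁴
  136–157 m: Δρ/Δz = 0.32/21 = 0.015 kg m⁻⁴
  157–178 m: Δρ/Δz = 0.19/21 = 9.0 × 10⁻³ kg m⁻⁴
The largest gradient is in the 136–157 m interval — the pycnocline.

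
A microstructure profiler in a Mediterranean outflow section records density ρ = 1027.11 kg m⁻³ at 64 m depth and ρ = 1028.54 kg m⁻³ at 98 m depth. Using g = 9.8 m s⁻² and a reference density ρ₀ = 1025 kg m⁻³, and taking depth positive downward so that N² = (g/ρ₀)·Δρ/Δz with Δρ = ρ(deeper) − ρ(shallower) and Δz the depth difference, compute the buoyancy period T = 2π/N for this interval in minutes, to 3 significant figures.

5.22 min

Δρ = 1028.54 − 1027.11 = 1.43 kg m⁻³ over Δz = 98 − 64 = 34 m.
N² = (9.8/1025) × (1.43/34) = 4.0212 × 10⁻⁴ s⁻².
N = √(4.0212 × 10⁻⁴) = 0.020053 rad s⁻¹, so T = 2π/N = 313.33 s = 5.2222 min ≈ 5.22 min.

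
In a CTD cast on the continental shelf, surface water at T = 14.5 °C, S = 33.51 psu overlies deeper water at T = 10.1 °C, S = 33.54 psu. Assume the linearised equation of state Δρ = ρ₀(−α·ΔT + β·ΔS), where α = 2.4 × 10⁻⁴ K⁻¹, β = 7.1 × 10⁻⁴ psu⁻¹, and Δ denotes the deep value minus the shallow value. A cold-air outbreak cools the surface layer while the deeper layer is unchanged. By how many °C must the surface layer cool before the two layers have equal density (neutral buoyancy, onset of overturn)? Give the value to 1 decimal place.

Neutral buoyancy requires Δρ = 0, i.e. −α(T_deep − T_surf′) + β(S_deep − S_surf) = 0.
T_surf′ = T_deep − (β/α)·ΔS = 10.1 − (7.1 × 10⁻⁴/2.4 × 10⁻⁴)·(+0.03) = 10.011 °C.
Cooling required: 14.5 − (10.011) = 4.489 °C.

4.5 °C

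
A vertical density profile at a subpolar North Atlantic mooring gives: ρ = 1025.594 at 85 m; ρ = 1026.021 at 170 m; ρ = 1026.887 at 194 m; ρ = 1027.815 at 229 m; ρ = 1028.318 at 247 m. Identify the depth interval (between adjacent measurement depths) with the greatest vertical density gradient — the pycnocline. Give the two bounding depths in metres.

Compute the density gradient over each adjacent pair:
  85–170 m: Δρ/Δz = 0.427/85 = 5.0 × 10⁻³ kg m⁻⁴
  170–194 m: Δρ/Δz = 0.866/24 = 0.036 kg m⁻⁴
  194–229 m: Δρ/Δz = 0.928/35 = 0.027 kg m⁻⁴
  229–247 m: Δρ/Δz = 0.503/18 = 0.028 kg m⁻⁴
The largest gradient is in the 170–194 m interval — the pycnocline.

170–194 m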